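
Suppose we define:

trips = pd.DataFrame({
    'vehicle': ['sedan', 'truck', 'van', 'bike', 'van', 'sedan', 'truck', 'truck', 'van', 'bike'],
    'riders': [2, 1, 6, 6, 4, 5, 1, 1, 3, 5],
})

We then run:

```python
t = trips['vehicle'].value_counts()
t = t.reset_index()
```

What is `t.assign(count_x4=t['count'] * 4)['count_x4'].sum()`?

value_counts of vehicle:
vehicle
truck    3
van      3
sedan    2
bike     2
Name: count, dtype: int64
reset_index():
  vehicle  count
0   truck      3
1     van      3
2   sedan      2
3    bike      2
add column count_x4 = t['count'] * 4:
  vehicle  count  count_x4
0   truck      3        12
1     van      3        12
2   sedan      2         8
3    bike      2         8
sum of column 'count_x4' → 40

40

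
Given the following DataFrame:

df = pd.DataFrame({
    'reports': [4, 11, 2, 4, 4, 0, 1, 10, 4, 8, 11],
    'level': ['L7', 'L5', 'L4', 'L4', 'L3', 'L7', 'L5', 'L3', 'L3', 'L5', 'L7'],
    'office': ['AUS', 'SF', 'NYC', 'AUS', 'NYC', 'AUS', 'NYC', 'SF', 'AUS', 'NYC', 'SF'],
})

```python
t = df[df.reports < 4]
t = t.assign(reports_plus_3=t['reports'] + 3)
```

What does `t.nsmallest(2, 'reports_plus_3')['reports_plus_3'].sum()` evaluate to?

7

filter rows where reports < 4:
   reports level office
2        2    L4    NYC
5        0    L7    AUS
6        1    L5    NYC
add column reports_plus_3 = t['reports'] + 3:
   reports level office  reports_plus_3
2        2    L4    NYC               5
5        0    L7    AUS               3
6        1    L5    NYC               4
take 2 rows with smallest reports_plus_3:
   reports level office  reports_plus_3
5        0    L7    AUS               3
6        1    L5    NYC               4
Reading off the sum of column 'reports_plus_3', we get 7.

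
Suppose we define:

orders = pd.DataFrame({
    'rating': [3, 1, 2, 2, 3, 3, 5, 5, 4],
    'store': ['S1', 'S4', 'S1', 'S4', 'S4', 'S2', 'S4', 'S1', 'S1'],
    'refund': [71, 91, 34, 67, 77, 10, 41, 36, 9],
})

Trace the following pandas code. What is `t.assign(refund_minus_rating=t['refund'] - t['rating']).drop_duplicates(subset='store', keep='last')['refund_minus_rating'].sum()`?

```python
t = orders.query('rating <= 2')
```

filter rows where rating <= 2:
   rating store  refund
1       1    S4      91
2       2    S1      34
3       2    S4      67
add column refund_minus_rating = t['refund'] - t['rating']:
   rating store  refund  refund_minus_rating
1       1    S4      91                   90
2       2    S1      34                   32
3       2    S4      67                   65
drop duplicate store (keep=last):
   rating store  refund  refund_minus_rating
2       2    S1      34                   32
3       2    S4      67                   65

97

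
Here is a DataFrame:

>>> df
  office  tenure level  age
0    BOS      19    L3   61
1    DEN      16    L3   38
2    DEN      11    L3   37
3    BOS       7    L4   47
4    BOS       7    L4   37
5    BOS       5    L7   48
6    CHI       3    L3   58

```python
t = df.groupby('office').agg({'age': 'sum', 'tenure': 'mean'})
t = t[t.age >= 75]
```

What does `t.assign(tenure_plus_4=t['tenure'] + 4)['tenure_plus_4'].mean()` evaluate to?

15.5

group by office: sum(age), mean(tenure):
        age  tenure
office             
BOS     193     9.5
CHI      58     3.0
DEN      75    13.5
filter rows where age >= 75:
        age  tenure
office             
BOS     193     9.5
DEN      75    13.5
add column tenure_plus_4 = t['tenure'] + 4:
        age  tenure  tenure_plus_4
office                            
BOS     193     9.5           13.5
DEN      75    13.5           17.5
Finally, mean of column 'tenure_plus_4' = 15.5.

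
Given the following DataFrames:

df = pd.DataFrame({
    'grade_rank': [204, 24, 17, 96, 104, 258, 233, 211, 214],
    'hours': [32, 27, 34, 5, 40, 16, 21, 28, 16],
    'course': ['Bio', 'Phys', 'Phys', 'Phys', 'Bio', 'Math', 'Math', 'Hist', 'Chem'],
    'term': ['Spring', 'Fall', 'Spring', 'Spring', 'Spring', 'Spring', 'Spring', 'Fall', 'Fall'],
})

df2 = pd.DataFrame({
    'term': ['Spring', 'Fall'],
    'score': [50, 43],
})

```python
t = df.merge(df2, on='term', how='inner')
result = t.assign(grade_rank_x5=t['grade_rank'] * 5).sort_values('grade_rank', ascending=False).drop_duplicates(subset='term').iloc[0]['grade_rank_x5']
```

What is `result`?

merge on 'term' (how='inner') → 9 rows:
   grade_rank  hours course    term  score
0         204     32    Bio  Spring     50
1          24     27   Phys    Fall     43
2          17     34   Phys  Spring     50
3          96      5   Phys  Spring     50
4         104     40    Bio  Spring     50
5         258     16   Math  Spring     50
6         233     21   Math  Spring     50
7         211     28   Hist    Fall     43
8         214     16   Chem    Fall     43
add column grade_rank_x5 = t['grade_rank'] * 5:
   grade_rank  hours course    term  score  grade_rank_x5
0         204     32    Bio  Spring     50           1020
1          24     27   Phys    Fall     43            120
2          17     34   Phys  Spring     50             85
3          96      5   Phys  Spring     50            480
4         104     40    Bio  Spring     50            520
5         258     16   Math  Spring     50           1290
6         233     21   Math  Spring     50           1165
7         211     28   Hist    Fall     43           1055
8         214     16   Chem    Fall     43           1070
sort by grade_rank descending:
   grade_rank  hours course    term  score  grade_rank_x5
5         258     16   Math  Spring     50           1290
6         233     21   Math  Spring     50           1165
8         214     16   Chem    Fall     43           1070
7         211     28   Hist    Fall     43           1055
0         204     32    Bio  Spring     50           1020
4         104     40    Bio  Spring     50            520
3          96      5   Phys  Spring     50            480
1          24     27   Phys    Fall     43            120
2          17     34   Phys  Spring     50             85
drop duplicate term (keep=first):
   grade_rank  hours course    term  score  grade_rank_x5
5         258     16   Math  Spring     50           1290
8         214     16   Chem    Fall     43           1070
Hence 1290.

1290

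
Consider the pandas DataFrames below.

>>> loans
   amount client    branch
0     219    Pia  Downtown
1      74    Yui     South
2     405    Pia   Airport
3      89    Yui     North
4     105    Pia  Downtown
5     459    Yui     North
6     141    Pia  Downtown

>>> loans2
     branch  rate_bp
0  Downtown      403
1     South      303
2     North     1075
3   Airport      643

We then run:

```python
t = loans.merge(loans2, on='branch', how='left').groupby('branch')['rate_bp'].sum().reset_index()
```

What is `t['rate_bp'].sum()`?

4305

merge on 'branch' (how='left') → 7 rows:
   amount client    branch  rate_bp
0     219    Pia  Downtown      403
1      74    Yui     South      303
2     405    Pia   Airport      643
3      89    Yui     North     1075
4     105    Pia  Downtown      403
5     459    Yui     North     1075
6     141    Pia  Downtown      403
group by branch, sum of rate_bp:
branch
Airport      643
Downtown    1209
North       2150
South        303
Name: rate_bp, dtype: int64
reset_index():
     branch  rate_bp
0   Airport      643
1  Downtown     1209
2     North     2150
3     South      303
sum of column 'rate_bp' → 4305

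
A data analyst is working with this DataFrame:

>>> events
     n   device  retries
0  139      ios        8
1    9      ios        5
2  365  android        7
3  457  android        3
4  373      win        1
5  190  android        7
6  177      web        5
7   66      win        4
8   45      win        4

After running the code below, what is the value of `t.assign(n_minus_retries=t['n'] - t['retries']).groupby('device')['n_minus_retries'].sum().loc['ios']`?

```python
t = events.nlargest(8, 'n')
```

take 8 rows with largest n:
     n   device  retries
3  457  android        3
4  373      win        1
2  365  android        7
5  190  android        7
6  177      web        5
0  139      ios        8
7   66      win        4
8   45      win        4
add column n_minus_retries = t['n'] - t['retries']:
     n   device  retries  n_minus_retries
3  457  android        3              454
4  373      win        1              372
2  365  android        7              358
5  190  android        7              183
6  177      web        5              172
0  139      ios        8              131
7   66      win        4               62
8   45      win        4               41
group by device, sum of n_minus_retries:
device
android    995
ios        131
web        172
win        475
Name: n_minus_retries, dtype: int64

131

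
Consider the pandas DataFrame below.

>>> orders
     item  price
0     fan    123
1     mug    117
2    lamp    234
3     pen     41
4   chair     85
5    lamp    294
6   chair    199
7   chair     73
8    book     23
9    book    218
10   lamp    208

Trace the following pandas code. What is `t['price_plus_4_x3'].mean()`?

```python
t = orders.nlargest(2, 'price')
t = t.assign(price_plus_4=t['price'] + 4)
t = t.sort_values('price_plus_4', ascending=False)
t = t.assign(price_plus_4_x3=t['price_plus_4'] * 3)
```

804.0

take 2 rows with largest price:
   item  price
5  lamp    294
2  lamp    234
add column price_plus_4 = t['price'] + 4:
   item  price  price_plus_4
5  lamp    294           298
2  lamp    234           238
sort by price_plus_4 descending:
   item  price  price_plus_4
5  lamp    294           298
2  lamp    234           238
add column price_plus_4_x3 = t['price_plus_4'] * 3:
   item  price  price_plus_4  price_plus_4_x3
5  lamp    294           298              894
2  lamp    234           238              714
Finally, mean of column 'price_plus_4_x3' = 804.0.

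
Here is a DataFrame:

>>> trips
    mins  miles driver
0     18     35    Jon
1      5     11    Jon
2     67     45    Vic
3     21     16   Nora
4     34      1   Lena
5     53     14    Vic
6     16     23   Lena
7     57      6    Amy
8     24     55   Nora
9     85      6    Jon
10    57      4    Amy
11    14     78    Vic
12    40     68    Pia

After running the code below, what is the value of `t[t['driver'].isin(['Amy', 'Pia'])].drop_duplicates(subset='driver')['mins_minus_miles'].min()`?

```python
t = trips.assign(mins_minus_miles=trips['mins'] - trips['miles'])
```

-28

add column mins_minus_miles = trips['mins'] - trips['miles']:
    mins  miles driver  mins_minus_miles
0     18     35    Jon               -17
1      5     11    Jon                -6
2     67     45    Vic                22
3     21     16   Nora                 5
4     34      1   Lena                33
5     53     14    Vic                39
6     16     23   Lena                -7
7     57      6    Amy                51
8     24     55   Nora               -31
9     85      6    Jon                79
10    57      4    Amy                53
11    14     78    Vic               -64
12    40     68    Pia               -28
filter rows where driver in ['Amy', 'Pia']:
    mins  miles driver  mins_minus_miles
7     57      6    Amy                51
10    57      4    Amy                53
12    40     68    Pia               -28
drop duplicate driver (keep=first):
    mins  miles driver  mins_minus_miles
7     57      6    Amy                51
12    40     68    Pia               -28
Reading off the min of column 'mins_minus_miles', we get -28.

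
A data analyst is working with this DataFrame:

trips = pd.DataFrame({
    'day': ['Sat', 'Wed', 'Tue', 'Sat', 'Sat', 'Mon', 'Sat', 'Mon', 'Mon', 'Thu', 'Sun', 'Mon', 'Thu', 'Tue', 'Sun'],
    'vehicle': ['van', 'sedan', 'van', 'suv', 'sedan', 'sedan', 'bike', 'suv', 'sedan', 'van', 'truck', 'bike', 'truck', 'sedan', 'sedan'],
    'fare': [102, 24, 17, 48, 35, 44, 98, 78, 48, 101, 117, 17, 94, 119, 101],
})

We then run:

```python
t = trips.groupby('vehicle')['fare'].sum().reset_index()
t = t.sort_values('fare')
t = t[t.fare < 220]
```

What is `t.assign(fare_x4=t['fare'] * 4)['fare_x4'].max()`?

group by vehicle, sum of fare:
vehicle
bike     115
sedan    371
suv      126
truck    211
van      220
Name: fare, dtype: int64
reset_index():
  vehicle  fare
0    bike   115
1   sedan   371
2     suv   126
3   truck   211
4     van   220
sort by fare:
  vehicle  fare
0    bike   115
2     suv   126
3   truck   211
4     van   220
1   sedan   371
filter rows where fare < 220:
  vehicle  fare
0    bike   115
2     suv   126
3   truck   211
add column fare_x4 = t['fare'] * 4:
  vehicle  fare  fare_x4
0    bike   115      460
2     suv   126      504
3   truck   211      844

844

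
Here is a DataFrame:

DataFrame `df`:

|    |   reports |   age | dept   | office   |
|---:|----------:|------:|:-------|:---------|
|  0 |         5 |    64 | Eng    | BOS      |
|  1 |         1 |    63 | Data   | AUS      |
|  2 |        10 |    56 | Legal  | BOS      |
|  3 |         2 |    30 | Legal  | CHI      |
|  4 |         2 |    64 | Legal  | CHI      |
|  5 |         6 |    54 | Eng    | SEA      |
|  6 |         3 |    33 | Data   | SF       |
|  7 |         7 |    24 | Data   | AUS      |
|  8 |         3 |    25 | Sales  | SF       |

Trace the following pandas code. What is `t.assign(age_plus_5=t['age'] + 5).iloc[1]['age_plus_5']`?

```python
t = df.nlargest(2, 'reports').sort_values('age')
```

take 2 rows with largest reports:
   reports  age   dept office
2       10   56  Legal    BOS
7        7   24   Data    AUS
sort by age:
   reports  age   dept office
7        7   24   Data    AUS
2       10   56  Legal    BOS
add column age_plus_5 = t['age'] + 5:
   reports  age   dept office  age_plus_5
7        7   24   Data    AUS          29
2       10   56  Legal    BOS          61
Hence 61.

61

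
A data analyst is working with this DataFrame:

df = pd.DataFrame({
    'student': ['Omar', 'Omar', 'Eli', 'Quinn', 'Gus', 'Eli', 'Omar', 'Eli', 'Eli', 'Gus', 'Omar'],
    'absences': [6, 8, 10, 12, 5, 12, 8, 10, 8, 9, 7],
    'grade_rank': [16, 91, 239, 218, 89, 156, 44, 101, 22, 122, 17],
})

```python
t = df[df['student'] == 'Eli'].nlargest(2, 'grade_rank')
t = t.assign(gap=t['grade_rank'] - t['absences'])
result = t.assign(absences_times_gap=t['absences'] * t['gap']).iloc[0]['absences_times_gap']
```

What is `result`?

filter rows where student == 'Eli':
  student  absences  grade_rank
2     Eli        10         239
5     Eli        12         156
7     Eli        10         101
8     Eli         8          22
take 2 rows with largest grade_rank:
  student  absences  grade_rank
2     Eli        10         239
5     Eli        12         156
add column gap = t['grade_rank'] - t['absences']:
  student  absences  grade_rank  gap
2     Eli        10         239  229
5     Eli        12         156  144
add column absences_times_gap = t['absences'] * t['gap']:
  student  absences  grade_rank  gap  absences_times_gap
2     Eli        10         239  229                2290
5     Eli        12         156  144                1728
Taking the value at position 0, column 'absences_times_gap' gives 2290.

2290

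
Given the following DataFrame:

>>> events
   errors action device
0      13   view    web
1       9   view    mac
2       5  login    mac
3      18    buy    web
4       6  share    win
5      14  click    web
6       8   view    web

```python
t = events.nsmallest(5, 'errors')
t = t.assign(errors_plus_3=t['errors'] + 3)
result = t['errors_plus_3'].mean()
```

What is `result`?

take 5 rows with smallest errors:
   errors action device
2       5  login    mac
4       6  share    win
6       8   view    web
1       9   view    mac
0      13   view    web
add column errors_plus_3 = t['errors'] + 3:
   errors action device  errors_plus_3
2       5  login    mac              8
4       6  share    win              9
6       8   view    web             11
1       9   view    mac             12
0      13   view    web             16
Reading off the mean of column 'errors_plus_3', we get 11.2.

11.2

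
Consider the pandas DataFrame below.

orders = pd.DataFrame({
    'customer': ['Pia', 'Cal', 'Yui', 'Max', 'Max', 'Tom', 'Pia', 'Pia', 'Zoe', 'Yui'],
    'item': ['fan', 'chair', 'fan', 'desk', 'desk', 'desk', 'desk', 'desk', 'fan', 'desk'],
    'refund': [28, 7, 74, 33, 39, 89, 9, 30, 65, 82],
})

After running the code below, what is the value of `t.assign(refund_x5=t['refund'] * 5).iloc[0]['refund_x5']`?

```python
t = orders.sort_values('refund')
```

35

sort by refund:
  customer   item  refund
1      Cal  chair       7
6      Pia   desk       9
0      Pia    fan      28
7      Pia   desk      30
3      Max   desk      33
4      Max   desk      39
8      Zoe    fan      65
2      Yui    fan      74
9      Yui   desk      82
5      Tom   desk      89
add column refund_x5 = t['refund'] * 5:
  customer   item  refund  refund_x5
1      Cal  chair       7         35
6      Pia   desk       9         45
0      Pia    fan      28        140
7      Pia   desk      30        150
3      Max   desk      33        165
4      Max   desk      39        195
8      Zoe    fan      65        325
2      Yui    fan      74        370
9      Yui   desk      82        410
5      Tom   desk      89        445
Reading off the value at position 0, column 'refund_x5', we get 35.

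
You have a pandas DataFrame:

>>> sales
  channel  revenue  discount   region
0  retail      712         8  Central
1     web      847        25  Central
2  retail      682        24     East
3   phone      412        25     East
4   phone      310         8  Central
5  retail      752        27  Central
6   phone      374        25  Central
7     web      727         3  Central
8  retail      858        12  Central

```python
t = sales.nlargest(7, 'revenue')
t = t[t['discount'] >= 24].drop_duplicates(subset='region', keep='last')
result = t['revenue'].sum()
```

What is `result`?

take 7 rows with largest revenue:
  channel  revenue  discount   region
8  retail      858        12  Central
1     web      847        25  Central
5  retail      752        27  Central
7     web      727         3  Central
0  retail      712         8  Central
2  retail      682        24     East
3   phone      412        25     East
filter rows where discount >= 24:
  channel  revenue  discount   region
1     web      847        25  Central
5  retail      752        27  Central
2  retail      682        24     East
3   phone      412        25     East
drop duplicate region (keep=last):
  channel  revenue  discount   region
5  retail      752        27  Central
3   phone      412        25     East

1164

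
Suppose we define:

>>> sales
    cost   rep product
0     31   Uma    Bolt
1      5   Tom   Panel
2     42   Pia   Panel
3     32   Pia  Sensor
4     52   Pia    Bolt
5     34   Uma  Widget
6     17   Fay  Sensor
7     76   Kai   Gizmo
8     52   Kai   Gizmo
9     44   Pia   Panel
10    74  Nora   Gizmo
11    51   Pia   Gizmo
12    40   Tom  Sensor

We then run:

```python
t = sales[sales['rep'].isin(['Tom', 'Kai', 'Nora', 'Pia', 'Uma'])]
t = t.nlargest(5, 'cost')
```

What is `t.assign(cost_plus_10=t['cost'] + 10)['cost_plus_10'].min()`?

61

filter rows where rep in ['Tom', 'Kai', 'Nora', 'Pia', 'Uma']:
    cost   rep product
0     31   Uma    Bolt
1      5   Tom   Panel
2     42   Pia   Panel
3     32   Pia  Sensor
4     52   Pia    Bolt
5     34   Uma  Widget
7     76   Kai   Gizmo
8     52   Kai   Gizmo
9     44   Pia   Panel
10    74  Nora   Gizmo
11    51   Pia   Gizmo
12    40   Tom  Sensor
take 5 rows with largest cost:
    cost   rep product
7     76   Kai   Gizmo
10    74  Nora   Gizmo
4     52   Pia    Bolt
8     52   Kai   Gizmo
11    51   Pia   Gizmo
add column cost_plus_10 = t['cost'] + 10:
    cost   rep product  cost_plus_10
7     76   Kai   Gizmo            86
10    74  Nora   Gizmo            84
4     52   Pia    Bolt            62
8     52   Kai   Gizmo            62
11    51   Pia   Gizmo            61
Finally, min of column 'cost_plus_10' = 61.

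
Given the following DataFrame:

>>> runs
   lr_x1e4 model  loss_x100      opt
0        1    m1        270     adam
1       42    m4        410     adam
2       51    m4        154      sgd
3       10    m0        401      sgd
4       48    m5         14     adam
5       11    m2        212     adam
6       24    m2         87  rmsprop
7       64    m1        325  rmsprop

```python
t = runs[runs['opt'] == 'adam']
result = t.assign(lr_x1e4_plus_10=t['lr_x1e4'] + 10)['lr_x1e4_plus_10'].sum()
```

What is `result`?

filter rows where opt == 'adam':
   lr_x1e4 model  loss_x100   opt
0        1    m1        270  adam
1       42    m4        410  adam
4       48    m5         14  adam
5       11    m2        212  adam
add column lr_x1e4_plus_10 = t['lr_x1e4'] + 10:
   lr_x1e4 model  loss_x100   opt  lr_x1e4_plus_10
0        1    m1        270  adam               11
1       42    m4        410  adam               52
4       48    m5         14  adam               58
5       11    m2        212  adam               21

142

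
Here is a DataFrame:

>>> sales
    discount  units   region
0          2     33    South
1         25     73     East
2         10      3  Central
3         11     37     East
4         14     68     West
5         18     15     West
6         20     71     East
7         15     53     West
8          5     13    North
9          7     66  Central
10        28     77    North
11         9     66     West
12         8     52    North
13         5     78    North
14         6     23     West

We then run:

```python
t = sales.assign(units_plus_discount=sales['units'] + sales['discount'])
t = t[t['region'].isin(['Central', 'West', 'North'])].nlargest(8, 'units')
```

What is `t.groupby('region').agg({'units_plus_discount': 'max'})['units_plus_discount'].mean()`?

add column units_plus_discount = sales['units'] + sales['discount']:
    discount  units   region  units_plus_discount
0          2     33    South                   35
1         25     73     East                   98
2         10      3  Central                   13
3         11     37     East                   48
4         14     68     West                   82
5         18     15     West                   33
6         20     71     East                   91
7         15     53     West                   68
8          5     13    North                   18
9          7     66  Central                   73
10        28     77    North                  105
11         9     66     West                   75
12         8     52    North                   60
13         5     78    North                   83
14         6     23     West                   29
filter rows where region in ['Central', 'West', 'North']:
    discount  units   region  units_plus_discount
2         10      3  Central                   13
4         14     68     West                   82
5         18     15     West                   33
7         15     53     West                   68
8          5     13    North                   18
9          7     66  Central                   73
10        28     77    North                  105
11         9     66     West                   75
12         8     52    North                   60
13         5     78    North                   83
14         6     23     West                   29
take 8 rows with largest units:
    discount  units   region  units_plus_discount
13         5     78    North                   83
10        28     77    North                  105
4         14     68     West                   82
9          7     66  Central                   73
11         9     66     West                   75
7         15     53     West                   68
12         8     52    North                   60
14         6     23     West                   29
group by region, max of units_plus_discount:
         units_plus_discount
region                      
Central                   73
North                    105
West                      82
Then the mean of column 'units_plus_discount': 86.6666666667

86.6666666667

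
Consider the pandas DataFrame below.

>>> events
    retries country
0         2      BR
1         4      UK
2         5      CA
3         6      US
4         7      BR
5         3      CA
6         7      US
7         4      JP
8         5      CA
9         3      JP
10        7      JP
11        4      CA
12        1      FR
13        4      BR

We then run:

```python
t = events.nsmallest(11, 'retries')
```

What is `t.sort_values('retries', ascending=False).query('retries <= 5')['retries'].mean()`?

take 11 rows with smallest retries:
    retries country
12        1      FR
0         2      BR
5         3      CA
9         3      JP
1         4      UK
7         4      JP
11        4      CA
13        4      BR
2         5      CA
8         5      CA
3         6      US
sort by retries descending:
    retries country
3         6      US
2         5      CA
8         5      CA
1         4      UK
7         4      JP
11        4      CA
13        4      BR
5         3      CA
9         3      JP
0         2      BR
12        1      FR
filter rows where retries <= 5:
    retries country
2         5      CA
8         5      CA
1         4      UK
7         4      JP
11        4      CA
13        4      BR
5         3      CA
9         3      JP
0         2      BR
12        1      FR
mean of column 'retries' → 3.5

3.5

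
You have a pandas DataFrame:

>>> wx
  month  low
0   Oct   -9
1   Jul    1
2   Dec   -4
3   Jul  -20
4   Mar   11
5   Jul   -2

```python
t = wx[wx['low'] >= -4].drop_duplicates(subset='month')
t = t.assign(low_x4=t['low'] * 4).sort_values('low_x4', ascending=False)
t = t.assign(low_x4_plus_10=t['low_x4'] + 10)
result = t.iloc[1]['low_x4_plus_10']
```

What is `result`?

filter rows where low >= -4:
  month  low
1   Jul    1
2   Dec   -4
4   Mar   11
5   Jul   -2
drop duplicate month (keep=first):
  month  low
1   Jul    1
2   Dec   -4
4   Mar   11
add column low_x4 = t['low'] * 4:
  month  low  low_x4
1   Jul    1       4
2   Dec   -4     -16
4   Mar   11      44
sort by low_x4 descending:
  month  low  low_x4
4   Mar   11      44
1   Jul    1       4
2   Dec   -4     -16
add column low_x4_plus_10 = t['low_x4'] + 10:
  month  low  low_x4  low_x4_plus_10
4   Mar   11      44              54
1   Jul    1       4              14
2   Dec   -4     -16              -6
So iloc[1]['low_x4_plus_10'] = 14.

14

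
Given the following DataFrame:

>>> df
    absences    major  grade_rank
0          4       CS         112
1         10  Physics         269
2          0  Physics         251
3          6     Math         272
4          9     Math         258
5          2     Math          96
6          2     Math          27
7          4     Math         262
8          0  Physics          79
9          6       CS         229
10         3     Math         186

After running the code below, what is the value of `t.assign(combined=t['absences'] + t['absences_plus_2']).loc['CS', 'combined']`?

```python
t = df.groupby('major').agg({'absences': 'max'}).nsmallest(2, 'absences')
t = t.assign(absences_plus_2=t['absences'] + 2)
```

group by major, max of absences:
         absences
major            
CS              6
Math            9
Physics        10
take 2 rows with smallest absences:
       absences
major          
CS            6
Math          9
add column absences_plus_2 = t['absences'] + 2:
       absences  absences_plus_2
major                           
CS            6                8
Math          9               11
add column combined = t['absences'] + t['absences_plus_2']:
       absences  absences_plus_2  combined
major                                     
CS            6                8        14
Math          9               11        20

14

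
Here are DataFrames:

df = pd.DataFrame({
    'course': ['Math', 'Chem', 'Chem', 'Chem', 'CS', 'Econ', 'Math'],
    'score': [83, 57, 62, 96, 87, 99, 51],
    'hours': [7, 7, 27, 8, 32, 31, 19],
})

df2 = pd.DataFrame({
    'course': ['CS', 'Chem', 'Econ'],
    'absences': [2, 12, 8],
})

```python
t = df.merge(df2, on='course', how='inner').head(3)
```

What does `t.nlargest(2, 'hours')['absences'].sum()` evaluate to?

merge on 'course' (how='inner') → 5 rows:
  course  score  hours  absences
0   Chem     57      7        12
1   Chem     62     27        12
2   Chem     96      8        12
3     CS     87     32         2
4   Econ     99     31         8
take first 3 rows:
  course  score  hours  absences
0   Chem     57      7        12
1   Chem     62     27        12
2   Chem     96      8        12
take 2 rows with largest hours:
  course  score  hours  absences
1   Chem     62     27        12
2   Chem     96      8        12
Hence 24.

24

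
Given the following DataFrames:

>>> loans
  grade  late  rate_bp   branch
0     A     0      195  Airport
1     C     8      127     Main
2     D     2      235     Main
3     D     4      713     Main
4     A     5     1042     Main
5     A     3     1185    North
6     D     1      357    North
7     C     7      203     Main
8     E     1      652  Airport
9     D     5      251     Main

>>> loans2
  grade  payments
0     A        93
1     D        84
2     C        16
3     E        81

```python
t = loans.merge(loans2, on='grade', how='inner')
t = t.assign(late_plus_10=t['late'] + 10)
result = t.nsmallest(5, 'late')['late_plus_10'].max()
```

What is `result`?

merge on 'grade' (how='inner') → 10 rows:
  grade  late  rate_bp   branch  payments
0     A     0      195  Airport        93
1     C     8      127     Main        16
2     D     2      235     Main        84
3     D     4      713     Main        84
4     A     5     1042     Main        93
5     A     3     1185    North        93
6     D     1      357    North        84
7     C     7      203     Main        16
8     E     1      652  Airport        81
9     D     5      251     Main        84
add column late_plus_10 = t['late'] + 10:
  grade  late  rate_bp   branch  payments  late_plus_10
0     A     0      195  Airport        93            10
1     C     8      127     Main        16            18
2     D     2      235     Main        84            12
3     D     4      713     Main        84            14
4     A     5     1042     Main        93            15
5     A     3     1185    North        93            13
6     D     1      357    North        84            11
7     C     7      203     Main        16            17
8     E     1      652  Airport        81            11
9     D     5      251     Main        84            15
take 5 rows with smallest late:
  grade  late  rate_bp   branch  payments  late_plus_10
0     A     0      195  Airport        93            10
6     D     1      357    North        84            11
8     E     1      652  Airport        81            11
2     D     2      235     Main        84            12
5     A     3     1185    North        93            13
Reading off the max of column 'late_plus_10', we get 13.

13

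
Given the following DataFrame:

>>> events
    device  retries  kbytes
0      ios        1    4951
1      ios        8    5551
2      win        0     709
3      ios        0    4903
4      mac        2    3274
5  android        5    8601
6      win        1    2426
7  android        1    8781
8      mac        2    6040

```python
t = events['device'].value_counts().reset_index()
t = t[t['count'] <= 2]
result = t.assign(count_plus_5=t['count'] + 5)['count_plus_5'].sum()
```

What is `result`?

value_counts of device:
device
ios        3
win        2
mac        2
android    2
Name: count, dtype: int64
reset_index():
    device  count
0      ios      3
1      win      2
2      mac      2
3  android      2
filter rows where count <= 2:
    device  count
1      win      2
2      mac      2
3  android      2
add column count_plus_5 = t['count'] + 5:
    device  count  count_plus_5
1      win      2             7
2      mac      2             7
3  android      2             7

21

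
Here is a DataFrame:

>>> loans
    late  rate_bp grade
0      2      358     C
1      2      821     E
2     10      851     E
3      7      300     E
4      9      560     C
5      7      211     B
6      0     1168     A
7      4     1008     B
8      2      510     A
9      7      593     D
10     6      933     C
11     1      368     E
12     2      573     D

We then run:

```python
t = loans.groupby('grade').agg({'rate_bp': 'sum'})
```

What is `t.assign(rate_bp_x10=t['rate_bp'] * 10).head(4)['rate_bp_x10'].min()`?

11660

group by grade, sum of rate_bp:
       rate_bp
grade         
A         1678
B         1219
C         1851
D         1166
E         2340
add column rate_bp_x10 = t['rate_bp'] * 10:
       rate_bp  rate_bp_x10
grade                      
A         1678        16780
B         1219        12190
C         1851        18510
D         1166        11660
E         2340        23400
take first 4 rows:
       rate_bp  rate_bp_x10
grade                      
A         1678        16780
B         1219        12190
C         1851        18510
D         1166        11660
Reading off the min of column 'rate_bp_x10', we get 11660.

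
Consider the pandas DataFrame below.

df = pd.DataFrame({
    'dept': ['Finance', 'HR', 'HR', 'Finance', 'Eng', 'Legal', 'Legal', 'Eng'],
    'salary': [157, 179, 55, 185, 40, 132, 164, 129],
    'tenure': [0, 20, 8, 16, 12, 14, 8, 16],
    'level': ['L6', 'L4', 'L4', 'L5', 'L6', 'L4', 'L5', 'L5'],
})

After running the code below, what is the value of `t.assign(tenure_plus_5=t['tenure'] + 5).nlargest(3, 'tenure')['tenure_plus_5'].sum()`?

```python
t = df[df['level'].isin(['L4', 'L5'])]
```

filter rows where level in ['L4', 'L5']:
      dept  salary  tenure level
1       HR     179      20    L4
2       HR      55       8    L4
3  Finance     185      16    L5
5    Legal     132      14    L4
6    Legal     164       8    L5
7      Eng     129      16    L5
add column tenure_plus_5 = t['tenure'] + 5:
      dept  salary  tenure level  tenure_plus_5
1       HR     179      20    L4             25
2       HR      55       8    L4             13
3  Finance     185      16    L5             21
5    Legal     132      14    L4             19
6    Legal     164       8    L5             13
7      Eng     129      16    L5             21
take 3 rows with largest tenure:
      dept  salary  tenure level  tenure_plus_5
1       HR     179      20    L4             25
3  Finance     185      16    L5             21
7      Eng     129      16    L5             21

67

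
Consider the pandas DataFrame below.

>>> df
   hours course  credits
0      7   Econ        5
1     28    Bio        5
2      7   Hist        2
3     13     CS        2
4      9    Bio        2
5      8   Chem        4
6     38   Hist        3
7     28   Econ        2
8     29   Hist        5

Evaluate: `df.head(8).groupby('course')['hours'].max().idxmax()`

take first 8 rows:
   hours course  credits
0      7   Econ        5
1     28    Bio        5
2      7   Hist        2
3     13     CS        2
4      9    Bio        2
5      8   Chem        4
6     38   Hist        3
7     28   Econ        2
group by course, max of hours:
course
Bio     28
CS      13
Chem     8
Econ    28
Hist    38
Name: hours, dtype: int64

Hist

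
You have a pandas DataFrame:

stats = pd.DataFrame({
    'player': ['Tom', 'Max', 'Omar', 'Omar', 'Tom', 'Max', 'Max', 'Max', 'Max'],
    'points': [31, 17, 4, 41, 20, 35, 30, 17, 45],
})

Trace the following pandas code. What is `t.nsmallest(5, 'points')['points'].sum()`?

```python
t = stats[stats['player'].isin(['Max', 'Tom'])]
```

115

filter rows where player in ['Max', 'Tom']:
  player  points
0    Tom      31
1    Max      17
4    Tom      20
5    Max      35
6    Max      30
7    Max      17
8    Max      45
take 5 rows with smallest points:
  player  points
1    Max      17
7    Max      17
4    Tom      20
6    Max      30
0    Tom      31
Reading off the sum of column 'points', we get 115.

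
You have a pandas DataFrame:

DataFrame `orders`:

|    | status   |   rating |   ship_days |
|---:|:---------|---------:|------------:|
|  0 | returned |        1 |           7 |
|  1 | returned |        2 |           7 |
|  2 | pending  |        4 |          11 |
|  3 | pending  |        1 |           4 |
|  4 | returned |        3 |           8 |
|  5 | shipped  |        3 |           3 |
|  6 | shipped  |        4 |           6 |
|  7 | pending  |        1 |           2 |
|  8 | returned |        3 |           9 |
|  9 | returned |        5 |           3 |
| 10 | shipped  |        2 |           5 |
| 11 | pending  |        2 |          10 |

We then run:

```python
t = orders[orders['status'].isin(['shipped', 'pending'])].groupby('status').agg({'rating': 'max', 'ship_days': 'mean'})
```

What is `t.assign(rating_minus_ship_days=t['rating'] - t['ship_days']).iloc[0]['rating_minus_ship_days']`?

filter rows where status in ['shipped', 'pending']:
     status  rating  ship_days
2   pending       4         11
3   pending       1          4
5   shipped       3          3
6   shipped       4          6
7   pending       1          2
10  shipped       2          5
11  pending       2         10
group by status: max(rating), mean(ship_days):
         rating  ship_days
status                    
pending       4   6.750000
shipped       4   4.666667
add column rating_minus_ship_days = t['rating'] - t['ship_days']:
         rating  ship_days  rating_minus_ship_days
status                                            
pending       4   6.750000               -2.750000
shipped       4   4.666667               -0.666667
Finally, value at position 0, column 'rating_minus_ship_days' = -2.75.

-2.75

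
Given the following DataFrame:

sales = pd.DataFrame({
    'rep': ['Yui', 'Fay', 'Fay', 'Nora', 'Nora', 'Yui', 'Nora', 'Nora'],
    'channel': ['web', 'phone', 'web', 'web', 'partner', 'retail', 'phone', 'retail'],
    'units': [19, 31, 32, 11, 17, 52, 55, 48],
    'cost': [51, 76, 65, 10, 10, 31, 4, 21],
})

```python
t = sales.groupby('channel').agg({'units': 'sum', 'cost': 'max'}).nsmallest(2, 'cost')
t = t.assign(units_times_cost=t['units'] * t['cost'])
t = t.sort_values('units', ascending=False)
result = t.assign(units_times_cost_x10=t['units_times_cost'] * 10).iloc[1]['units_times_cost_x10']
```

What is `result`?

group by channel: sum(units), max(cost):
         units  cost
channel             
partner     17    10
phone       86    76
retail     100    31
web         62    65
take 2 rows with smallest cost:
         units  cost
channel             
partner     17    10
retail     100    31
add column units_times_cost = t['units'] * t['cost']:
         units  cost  units_times_cost
channel                               
partner     17    10               170
retail     100    31              3100
sort by units descending:
         units  cost  units_times_cost
channel                               
retail     100    31              3100
partner     17    10               170
add column units_times_cost_x10 = t['units_times_cost'] * 10:
         units  cost  units_times_cost  units_times_cost_x10
channel                                                     
retail     100    31              3100                 31000
partner     17    10               170                  1700
Then the value at position 1, column 'units_times_cost_x10': 1700

1700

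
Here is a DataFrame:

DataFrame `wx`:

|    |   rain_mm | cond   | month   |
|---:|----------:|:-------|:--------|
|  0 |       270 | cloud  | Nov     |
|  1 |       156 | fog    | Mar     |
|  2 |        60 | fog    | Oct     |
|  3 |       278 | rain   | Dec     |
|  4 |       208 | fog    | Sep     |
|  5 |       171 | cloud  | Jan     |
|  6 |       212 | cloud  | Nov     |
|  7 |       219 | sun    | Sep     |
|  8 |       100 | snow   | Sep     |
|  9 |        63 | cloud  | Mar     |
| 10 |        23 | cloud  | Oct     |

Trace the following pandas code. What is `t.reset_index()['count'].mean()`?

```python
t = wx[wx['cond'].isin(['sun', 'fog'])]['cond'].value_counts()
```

2.0

filter rows where cond in ['sun', 'fog']:
   rain_mm cond month
1      156  fog   Mar
2       60  fog   Oct
4      208  fog   Sep
7      219  sun   Sep
value_counts of cond:
cond
fog    3
sun    1
Name: count, dtype: int64
reset_index():
  cond  count
0  fog      3
1  sun      1
Hence 2.0.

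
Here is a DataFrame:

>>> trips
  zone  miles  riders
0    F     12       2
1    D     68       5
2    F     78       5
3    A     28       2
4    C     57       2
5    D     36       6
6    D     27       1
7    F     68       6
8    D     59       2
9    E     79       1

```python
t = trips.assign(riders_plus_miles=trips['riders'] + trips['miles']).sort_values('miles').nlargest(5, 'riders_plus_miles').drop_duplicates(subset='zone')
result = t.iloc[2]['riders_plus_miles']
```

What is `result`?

73

add column riders_plus_miles = trips['riders'] + trips['miles']:
  zone  miles  riders  riders_plus_miles
0    F     12       2                 14
1    D     68       5                 73
2    F     78       5                 83
3    A     28       2                 30
4    C     57       2                 59
5    D     36       6                 42
6    D     27       1                 28
7    F     68       6                 74
8    D     59       2                 61
9    E     79       1                 80
sort by miles:
  zone  miles  riders  riders_plus_miles
0    F     12       2                 14
6    D     27       1                 28
3    A     28       2                 30
5    D     36       6                 42
4    C     57       2                 59
8    D     59       2                 61
1    D     68       5                 73
7    F     68       6                 74
2    F     78       5                 83
9    E     79       1                 80
take 5 rows with largest riders_plus_miles:
  zone  miles  riders  riders_plus_miles
2    F     78       5                 83
9    E     79       1                 80
7    F     68       6                 74
1    D     68       5                 73
8    D     59       2                 61
drop duplicate zone (keep=first):
  zone  miles  riders  riders_plus_miles
2    F     78       5                 83
9    E     79       1                 80
1    D     68       5                 73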